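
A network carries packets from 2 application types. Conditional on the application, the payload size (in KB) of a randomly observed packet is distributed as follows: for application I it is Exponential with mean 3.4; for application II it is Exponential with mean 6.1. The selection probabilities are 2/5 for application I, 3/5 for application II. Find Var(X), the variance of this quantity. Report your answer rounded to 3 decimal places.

Per component, I: μ=3.4, E[X²]=23.12; II: μ=6.1, E[X²]=74.42.
E[X] = 0.4·3.4 + 0.6·6.1 = 5.02.
E[X²] = 0.4·23.12 + 0.6·74.42 = 53.9.
Var(X) = E[X²] − (E[X])² = 53.9 − 25.2004 = 28.6996.

28.700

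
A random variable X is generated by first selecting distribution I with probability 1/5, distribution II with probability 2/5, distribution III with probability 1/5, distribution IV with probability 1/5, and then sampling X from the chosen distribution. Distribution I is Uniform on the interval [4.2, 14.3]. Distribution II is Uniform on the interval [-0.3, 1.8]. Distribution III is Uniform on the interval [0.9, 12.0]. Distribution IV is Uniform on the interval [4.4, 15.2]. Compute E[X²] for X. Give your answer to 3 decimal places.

For each component E[X²] = Var + (mean)², giving I: 94.0633; II: 0.93; III: 51.87; IV: 105.76.
Overall E[X²] = 0.2·94.0633 + 0.4·0.93 + 0.2·51.87 + 0.2·105.76 = 50.7107.

50.711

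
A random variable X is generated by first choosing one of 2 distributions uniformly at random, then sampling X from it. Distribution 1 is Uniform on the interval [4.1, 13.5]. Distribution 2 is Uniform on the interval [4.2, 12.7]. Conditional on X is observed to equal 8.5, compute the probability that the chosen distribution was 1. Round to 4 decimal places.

0.4749

Likelihoods f(8.5 | ·): 1: 0.106383; 2: 0.117647.
Posterior ∝ prior × likelihood. Numerator for 1: 0.5·0.106383 = 0.0531915.
Normalizing constant: 0.5·0.106383 + 0.5·0.117647 = 0.112015.
P(1 | observation) = 0.0531915 / 0.112015 = 0.47486.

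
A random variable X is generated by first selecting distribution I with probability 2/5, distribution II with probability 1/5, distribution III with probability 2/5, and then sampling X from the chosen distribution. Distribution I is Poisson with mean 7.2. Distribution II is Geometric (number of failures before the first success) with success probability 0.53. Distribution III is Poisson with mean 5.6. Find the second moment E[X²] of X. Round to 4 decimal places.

For each component E[X²] = Var + (mean)², giving I: 59.04; II: 2.45959; III: 36.96.
Overall E[X²] = 0.4·59.04 + 0.2·2.45959 + 0.4·36.96 = 38.8919.

38.8919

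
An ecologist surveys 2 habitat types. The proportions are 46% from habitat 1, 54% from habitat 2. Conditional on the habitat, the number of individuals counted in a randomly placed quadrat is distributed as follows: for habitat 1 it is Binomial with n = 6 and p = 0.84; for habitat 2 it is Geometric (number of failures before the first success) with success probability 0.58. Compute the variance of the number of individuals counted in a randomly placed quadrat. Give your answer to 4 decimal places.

Per component, 1: μ=5.04, E[X²]=26.208; 2: μ=0.724138, E[X²]=1.77289.
E[X] = 0.46·5.04 + 0.54·0.724138 = 2.70943.
E[X²] = 0.46·26.208 + 0.54·1.77289 = 13.013.
Var(X) = E[X²] − (E[X])² = 13.013 − 7.34104 = 5.67201.

5.6720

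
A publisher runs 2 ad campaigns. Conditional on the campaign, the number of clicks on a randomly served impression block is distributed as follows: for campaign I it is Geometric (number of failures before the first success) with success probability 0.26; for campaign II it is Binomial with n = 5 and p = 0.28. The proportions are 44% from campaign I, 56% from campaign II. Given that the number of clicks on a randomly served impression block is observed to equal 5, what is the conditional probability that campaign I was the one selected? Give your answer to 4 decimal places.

Likelihoods P(X=5 | ·): I: 0.0576942; II: 0.00172104.
Posterior ∝ prior × likelihood. Numerator for I: 0.44·0.0576942 = 0.0253854.
Normalizing constant: 0.44·0.0576942 + 0.56·0.00172104 = 0.0263492.
P(I | observation) = 0.0253854 / 0.0263492 = 0.963423.

0.9634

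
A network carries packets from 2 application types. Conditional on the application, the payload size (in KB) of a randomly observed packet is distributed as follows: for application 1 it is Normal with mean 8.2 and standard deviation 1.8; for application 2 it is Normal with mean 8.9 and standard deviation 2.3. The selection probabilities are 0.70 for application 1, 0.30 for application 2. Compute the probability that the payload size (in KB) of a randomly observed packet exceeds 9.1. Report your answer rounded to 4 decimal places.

Conditional on each application, P(X > 9.1): 1: 0.308538; 2: 0.465353.
By total probability, P(X > 9.1) = 0.7·0.308538 + 0.3·0.465353 = 0.355582.

0.3556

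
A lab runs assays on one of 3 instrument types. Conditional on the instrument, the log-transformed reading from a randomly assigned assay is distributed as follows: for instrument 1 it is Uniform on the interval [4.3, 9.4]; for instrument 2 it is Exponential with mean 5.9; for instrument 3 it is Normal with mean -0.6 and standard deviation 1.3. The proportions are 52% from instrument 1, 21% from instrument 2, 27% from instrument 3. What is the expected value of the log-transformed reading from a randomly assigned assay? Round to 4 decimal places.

Component means — 1: 6.85; 2: 5.9; 3: -0.6.
E[X] = 0.52·6.85 + 0.21·5.9 + 0.27·-0.6 = 4.639.

4.6390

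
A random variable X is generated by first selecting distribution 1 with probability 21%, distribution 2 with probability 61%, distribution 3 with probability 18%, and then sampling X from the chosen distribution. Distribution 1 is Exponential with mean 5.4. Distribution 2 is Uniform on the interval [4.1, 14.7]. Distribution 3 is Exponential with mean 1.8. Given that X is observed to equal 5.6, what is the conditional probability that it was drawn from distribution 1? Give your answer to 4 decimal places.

0.1819

Likelihoods f(5.6 | ·): 1: 0.0656488; 2: 0.0943396; 3: 0.0247508.
Posterior ∝ prior × likelihood. Numerator for 1: 0.21·0.0656488 = 0.0137862.
Normalizing constant: 0.21·0.0656488 + 0.61·0.0943396 + 0.18·0.0247508 = 0.0757886.
P(1 | observation) = 0.0137862 / 0.0757886 = 0.181904.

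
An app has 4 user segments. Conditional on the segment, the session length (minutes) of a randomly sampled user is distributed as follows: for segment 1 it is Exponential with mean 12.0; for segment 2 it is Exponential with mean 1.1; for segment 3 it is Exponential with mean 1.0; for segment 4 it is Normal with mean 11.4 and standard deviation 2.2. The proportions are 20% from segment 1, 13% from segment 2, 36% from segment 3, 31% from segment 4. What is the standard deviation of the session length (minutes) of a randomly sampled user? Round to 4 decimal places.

Per component, 1: μ=12, E[X²]=288; 2: μ=1.1, E[X²]=2.42; 3: μ=1, E[X²]=2; 4: μ=11.4, E[X²]=134.8.
E[X] = 0.2·12 + 0.13·1.1 + 0.36·1 + 0.31·11.4 = 6.437.
E[X²] = 0.2·288 + 0.13·2.42 + 0.36·2 + 0.31·134.8 = 100.423.
Var(X) = E[X²] − (E[X])² = 100.423 − 41.435 = 58.9876.
SD(X) = √58.9876 = 7.68034.

7.6803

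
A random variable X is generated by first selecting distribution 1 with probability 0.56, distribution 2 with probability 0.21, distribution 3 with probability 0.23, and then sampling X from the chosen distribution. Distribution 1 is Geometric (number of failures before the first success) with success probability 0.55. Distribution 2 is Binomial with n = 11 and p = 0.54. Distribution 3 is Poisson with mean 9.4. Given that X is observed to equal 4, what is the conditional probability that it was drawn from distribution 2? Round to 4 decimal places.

Likelihoods P(X=4 | ·): 1: 0.0225534; 2: 0.122291; 3: 0.0269111.
Posterior ∝ prior × likelihood. Numerator for 2: 0.21·0.122291 = 0.0256811.
Normalizing constant: 0.56·0.0225534 + 0.21·0.122291 + 0.23·0.0269111 = 0.0445006.
P(2 | observation) = 0.0256811 / 0.0445006 = 0.577095.

0.5771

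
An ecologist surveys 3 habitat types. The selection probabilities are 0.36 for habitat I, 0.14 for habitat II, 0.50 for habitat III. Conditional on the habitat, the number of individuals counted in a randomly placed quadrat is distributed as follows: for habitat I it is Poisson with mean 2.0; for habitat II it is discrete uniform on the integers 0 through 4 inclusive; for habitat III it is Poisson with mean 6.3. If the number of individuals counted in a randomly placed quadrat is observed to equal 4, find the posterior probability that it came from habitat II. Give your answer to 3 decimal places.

Likelihoods P(X=4 | ·): I: 0.0902235; II: 0.2; III: 0.12053.
Posterior ∝ prior × likelihood. Numerator for II: 0.14·0.2 = 0.028.
Normalizing constant: 0.36·0.0902235 + 0.14·0.2 + 0.5·0.12053 = 0.120746.
P(II | observation) = 0.028 / 0.120746 = 0.231893.

0.232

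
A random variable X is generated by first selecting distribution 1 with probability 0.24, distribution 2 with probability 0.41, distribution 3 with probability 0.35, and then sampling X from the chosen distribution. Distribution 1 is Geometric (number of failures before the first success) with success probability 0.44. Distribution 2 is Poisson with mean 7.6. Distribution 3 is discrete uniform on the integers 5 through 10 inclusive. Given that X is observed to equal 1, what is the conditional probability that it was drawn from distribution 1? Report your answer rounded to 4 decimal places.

0.9743

Likelihoods P(X=1 | ·): 1: 0.2464; 2: 0.00380343; 3: 0.
Posterior ∝ prior × likelihood. Numerator for 1: 0.24·0.2464 = 0.059136.
Normalizing constant: 0.24·0.2464 + 0.41·0.00380343 + 0.35·0 = 0.0606954.
P(1 | observation) = 0.059136 / 0.0606954 = 0.974308.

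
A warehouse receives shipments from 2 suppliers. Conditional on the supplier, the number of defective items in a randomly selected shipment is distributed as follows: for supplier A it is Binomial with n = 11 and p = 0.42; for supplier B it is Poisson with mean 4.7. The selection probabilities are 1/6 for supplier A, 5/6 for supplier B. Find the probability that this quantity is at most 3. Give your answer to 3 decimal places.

0.300

Conditional on each supplier, P(X ≤ 3): A: 0.251016; B: 0.309684.
By total probability, P(X ≤ 3) = 0.166667·0.251016 + 0.833333·0.309684 = 0.299906.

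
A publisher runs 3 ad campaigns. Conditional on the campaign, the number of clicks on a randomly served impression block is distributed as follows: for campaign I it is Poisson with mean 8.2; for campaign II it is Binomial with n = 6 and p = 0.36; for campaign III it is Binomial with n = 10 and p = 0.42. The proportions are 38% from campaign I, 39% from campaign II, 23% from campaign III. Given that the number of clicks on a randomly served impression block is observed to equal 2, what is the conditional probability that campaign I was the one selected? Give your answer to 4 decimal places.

0.0228

Likelihoods P(X=2 | ·): I: 0.00923385; II: 0.326149; III: 0.101656.
Posterior ∝ prior × likelihood. Numerator for I: 0.38·0.00923385 = 0.00350886.
Normalizing constant: 0.38·0.00923385 + 0.39·0.326149 + 0.23·0.101656 = 0.154088.
P(I | observation) = 0.00350886 / 0.154088 = 0.0227718.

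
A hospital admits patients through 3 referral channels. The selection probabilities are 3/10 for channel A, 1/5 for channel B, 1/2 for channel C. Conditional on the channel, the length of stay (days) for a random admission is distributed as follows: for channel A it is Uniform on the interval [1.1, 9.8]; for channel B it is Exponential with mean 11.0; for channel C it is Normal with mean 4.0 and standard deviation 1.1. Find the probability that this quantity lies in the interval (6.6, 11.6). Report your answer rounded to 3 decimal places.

Conditional on each channel, P(6.6 < X < 11.6): A: 0.367816; B: 0.200461; C: 0.00904828.
By total probability, P(6.6 < X < 11.6) = 0.3·0.367816 + 0.2·0.200461 + 0.5·0.00904828 = 0.154961.

0.155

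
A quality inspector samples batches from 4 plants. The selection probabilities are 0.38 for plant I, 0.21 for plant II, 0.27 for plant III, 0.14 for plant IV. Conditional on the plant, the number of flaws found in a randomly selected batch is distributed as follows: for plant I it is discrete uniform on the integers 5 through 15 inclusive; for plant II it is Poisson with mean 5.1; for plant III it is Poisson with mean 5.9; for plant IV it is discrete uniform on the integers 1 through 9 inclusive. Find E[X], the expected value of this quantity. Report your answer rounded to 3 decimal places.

7.164

Component means — I: 10; II: 5.1; III: 5.9; IV: 5.
E[X] = 0.38·10 + 0.21·5.1 + 0.27·5.9 + 0.14·5 = 7.164.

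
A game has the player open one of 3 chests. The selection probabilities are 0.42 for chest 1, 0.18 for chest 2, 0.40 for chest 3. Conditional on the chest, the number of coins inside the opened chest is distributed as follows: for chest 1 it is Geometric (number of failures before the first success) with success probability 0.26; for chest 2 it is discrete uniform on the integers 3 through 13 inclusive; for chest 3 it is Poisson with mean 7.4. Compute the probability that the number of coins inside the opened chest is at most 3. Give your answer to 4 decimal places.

Conditional on each chest, P(X ≤ 3): 1: 0.700134; 2: 0.0909091; 3: 0.063153.
By total probability, P(X ≤ 3) = 0.42·0.700134 + 0.18·0.0909091 + 0.4·0.063153 = 0.335681.

0.3357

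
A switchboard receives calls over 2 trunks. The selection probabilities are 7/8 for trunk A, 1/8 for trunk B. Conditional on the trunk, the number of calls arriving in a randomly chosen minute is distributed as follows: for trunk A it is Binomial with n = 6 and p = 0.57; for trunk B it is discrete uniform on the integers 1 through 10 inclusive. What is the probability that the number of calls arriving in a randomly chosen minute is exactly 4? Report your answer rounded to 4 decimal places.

Conditional on each trunk, P(X = 4): A: 0.292771; B: 0.1.
By total probability, P(X = 4) = 0.875·0.292771 + 0.125·0.1 = 0.268674.

0.2687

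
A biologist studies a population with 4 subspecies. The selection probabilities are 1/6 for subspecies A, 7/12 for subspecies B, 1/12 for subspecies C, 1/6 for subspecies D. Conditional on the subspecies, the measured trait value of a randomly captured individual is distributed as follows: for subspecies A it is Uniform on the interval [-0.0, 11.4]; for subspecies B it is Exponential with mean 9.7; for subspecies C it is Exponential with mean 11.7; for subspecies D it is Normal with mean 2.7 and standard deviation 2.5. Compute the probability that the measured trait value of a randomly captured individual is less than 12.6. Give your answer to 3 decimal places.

0.812

Conditional on each subspecies, P(X < 12.6): A: 1; B: 0.727187; C: 0.659358; D: 0.999963.
By total probability, P(X < 12.6) = 0.166667·1 + 0.583333·0.727187 + 0.0833333·0.659358 + 0.166667·0.999963 = 0.812466.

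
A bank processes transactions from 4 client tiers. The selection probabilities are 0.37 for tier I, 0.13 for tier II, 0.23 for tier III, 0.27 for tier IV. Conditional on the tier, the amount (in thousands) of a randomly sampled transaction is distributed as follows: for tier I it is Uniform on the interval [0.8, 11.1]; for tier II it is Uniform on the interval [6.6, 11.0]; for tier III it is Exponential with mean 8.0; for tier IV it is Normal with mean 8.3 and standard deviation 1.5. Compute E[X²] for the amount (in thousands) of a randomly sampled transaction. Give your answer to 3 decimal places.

75.295

For each component E[X²] = Var + (mean)², giving I: 44.2433; II: 79.0533; III: 128; IV: 71.14.
Overall E[X²] = 0.37·44.2433 + 0.13·79.0533 + 0.23·128 + 0.27·71.14 = 75.2948.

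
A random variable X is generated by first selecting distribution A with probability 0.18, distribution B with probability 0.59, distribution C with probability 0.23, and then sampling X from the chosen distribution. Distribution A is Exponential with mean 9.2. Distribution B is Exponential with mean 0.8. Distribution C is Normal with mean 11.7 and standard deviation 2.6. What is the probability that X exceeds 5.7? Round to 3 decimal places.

0.325

Conditional on each component, P(X > 5.7): A: 0.538178; B: 0.000804733; C: 0.989492.
By total probability, P(X > 5.7) = 0.18·0.538178 + 0.59·0.000804733 + 0.23·0.989492 = 0.32493.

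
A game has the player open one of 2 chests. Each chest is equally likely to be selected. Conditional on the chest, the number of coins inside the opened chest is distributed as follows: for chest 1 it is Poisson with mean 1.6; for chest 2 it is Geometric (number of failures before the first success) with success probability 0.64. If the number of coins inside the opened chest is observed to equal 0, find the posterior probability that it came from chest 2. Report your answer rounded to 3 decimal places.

0.760

Likelihoods P(X=0 | ·): 1: 0.201897; 2: 0.64.
Posterior ∝ prior × likelihood. Numerator for 2: 0.5·0.64 = 0.32.
Normalizing constant: 0.5·0.201897 + 0.5·0.64 = 0.420948.
P(2 | observation) = 0.32 / 0.420948 = 0.760188.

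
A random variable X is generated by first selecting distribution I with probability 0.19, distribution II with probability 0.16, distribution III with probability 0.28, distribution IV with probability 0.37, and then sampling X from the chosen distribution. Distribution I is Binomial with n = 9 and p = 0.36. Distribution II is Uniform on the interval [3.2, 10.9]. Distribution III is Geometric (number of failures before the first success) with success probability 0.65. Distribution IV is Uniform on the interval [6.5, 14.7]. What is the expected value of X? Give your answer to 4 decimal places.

5.8164

Component means — I: 3.24; II: 7.05; III: 0.538462; IV: 10.6.
E[X] = 0.19·3.24 + 0.16·7.05 + 0.28·0.538462 + 0.37·10.6 = 5.81637.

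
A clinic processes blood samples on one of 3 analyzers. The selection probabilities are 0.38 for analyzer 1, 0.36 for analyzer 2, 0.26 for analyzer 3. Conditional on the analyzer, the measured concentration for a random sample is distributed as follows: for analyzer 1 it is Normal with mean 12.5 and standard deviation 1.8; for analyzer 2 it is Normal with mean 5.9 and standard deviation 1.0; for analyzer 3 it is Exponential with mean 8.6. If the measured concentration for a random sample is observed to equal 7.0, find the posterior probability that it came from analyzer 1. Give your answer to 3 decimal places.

0.009

Likelihoods f(7.0 | ·): 1: 0.00208094; 2: 0.217852; 3: 0.0515236.
Posterior ∝ prior × likelihood. Numerator for 1: 0.38·0.00208094 = 0.000790758.
Normalizing constant: 0.38·0.00208094 + 0.36·0.217852 + 0.26·0.0515236 = 0.0926137.
P(1 | observation) = 0.000790758 / 0.0926137 = 0.00853824.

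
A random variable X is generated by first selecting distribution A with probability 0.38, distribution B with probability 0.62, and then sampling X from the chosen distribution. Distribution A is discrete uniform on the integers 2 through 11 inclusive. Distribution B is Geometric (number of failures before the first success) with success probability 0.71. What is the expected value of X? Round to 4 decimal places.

2.7232

Component means — A: 6.5; B: 0.408451.
E[X] = 0.38·6.5 + 0.62·0.408451 = 2.72324.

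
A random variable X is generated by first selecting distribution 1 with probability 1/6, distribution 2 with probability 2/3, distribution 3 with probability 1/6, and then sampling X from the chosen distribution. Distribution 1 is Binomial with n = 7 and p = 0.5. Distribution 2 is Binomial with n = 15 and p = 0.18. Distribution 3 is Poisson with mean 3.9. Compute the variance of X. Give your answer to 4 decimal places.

2.6532

Per component, 1: μ=3.5, E[X²]=14; 2: μ=2.7, E[X²]=9.504; 3: μ=3.9, E[X²]=19.11.
E[X] = 0.166667·3.5 + 0.666667·2.7 + 0.166667·3.9 = 3.03333.
E[X²] = 0.166667·14 + 0.666667·9.504 + 0.166667·19.11 = 11.8543.
Var(X) = E[X²] − (E[X])² = 11.8543 − 9.20111 = 2.65322.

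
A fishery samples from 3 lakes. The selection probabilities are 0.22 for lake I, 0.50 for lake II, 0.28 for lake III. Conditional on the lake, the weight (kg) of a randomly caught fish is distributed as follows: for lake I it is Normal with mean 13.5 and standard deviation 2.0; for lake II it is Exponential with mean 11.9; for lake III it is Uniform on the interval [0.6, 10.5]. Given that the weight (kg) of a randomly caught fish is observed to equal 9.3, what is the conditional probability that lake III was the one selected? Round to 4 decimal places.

Likelihoods f(9.3 | ·): I: 0.0219918; II: 0.0384633; III: 0.10101.
Posterior ∝ prior × likelihood. Numerator for III: 0.28·0.10101 = 0.0282828.
Normalizing constant: 0.22·0.0219918 + 0.5·0.0384633 + 0.28·0.10101 = 0.0523527.
P(III | observation) = 0.0282828 / 0.0523527 = 0.540237.

0.5402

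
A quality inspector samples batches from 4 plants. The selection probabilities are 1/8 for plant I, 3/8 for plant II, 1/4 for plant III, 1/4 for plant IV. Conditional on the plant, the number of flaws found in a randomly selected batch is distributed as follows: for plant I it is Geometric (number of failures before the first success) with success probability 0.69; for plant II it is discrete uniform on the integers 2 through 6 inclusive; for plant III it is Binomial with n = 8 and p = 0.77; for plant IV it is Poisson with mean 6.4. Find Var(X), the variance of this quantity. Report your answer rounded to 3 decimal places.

Per component, I: μ=0.449275, E[X²]=0.852972; II: μ=4, E[X²]=18; III: μ=6.16, E[X²]=39.3624; IV: μ=6.4, E[X²]=47.36.
E[X] = 0.125·0.449275 + 0.375·4 + 0.25·6.16 + 0.25·6.4 = 4.69616.
E[X²] = 0.125·0.852972 + 0.375·18 + 0.25·39.3624 + 0.25·47.36 = 28.5372.
Var(X) = E[X²] − (E[X])² = 28.5372 − 22.0539 = 6.48331.

6.483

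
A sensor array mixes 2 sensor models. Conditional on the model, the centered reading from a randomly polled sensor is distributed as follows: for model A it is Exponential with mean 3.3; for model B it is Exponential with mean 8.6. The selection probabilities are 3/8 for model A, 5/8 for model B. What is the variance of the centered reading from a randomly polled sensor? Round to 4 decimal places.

Per component, A: μ=3.3, E[X²]=21.78; B: μ=8.6, E[X²]=147.92.
E[X] = 0.375·3.3 + 0.625·8.6 = 6.6125.
E[X²] = 0.375·21.78 + 0.625·147.92 = 100.617.
Var(X) = E[X²] − (E[X])² = 100.617 − 43.7252 = 56.8923.

56.8923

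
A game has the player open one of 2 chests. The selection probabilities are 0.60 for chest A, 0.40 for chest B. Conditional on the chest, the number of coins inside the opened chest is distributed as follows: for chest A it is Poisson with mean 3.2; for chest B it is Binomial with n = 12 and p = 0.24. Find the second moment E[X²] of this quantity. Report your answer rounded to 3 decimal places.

For each component E[X²] = Var + (mean)², giving A: 13.44; B: 10.4832.
Overall E[X²] = 0.6·13.44 + 0.4·10.4832 = 12.2573.

12.257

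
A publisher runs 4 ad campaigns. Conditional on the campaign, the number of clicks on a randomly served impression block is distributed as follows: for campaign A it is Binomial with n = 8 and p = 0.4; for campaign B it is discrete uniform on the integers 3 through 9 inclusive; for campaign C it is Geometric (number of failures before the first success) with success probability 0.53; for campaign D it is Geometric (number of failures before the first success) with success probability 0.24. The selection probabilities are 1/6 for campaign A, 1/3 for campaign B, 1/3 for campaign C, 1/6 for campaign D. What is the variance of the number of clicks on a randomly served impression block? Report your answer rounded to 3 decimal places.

8.783

Per component, A: μ=3.2, E[X²]=12.16; B: μ=6, E[X²]=40; C: μ=0.886792, E[X²]=2.45959; D: μ=3.16667, E[X²]=23.2222.
E[X] = 0.166667·3.2 + 0.333333·6 + 0.333333·0.886792 + 0.166667·3.16667 = 3.35671.
E[X²] = 0.166667·12.16 + 0.333333·40 + 0.333333·2.45959 + 0.166667·23.2222 = 20.0502.
Var(X) = E[X²] − (E[X])² = 20.0502 − 11.2675 = 8.78274.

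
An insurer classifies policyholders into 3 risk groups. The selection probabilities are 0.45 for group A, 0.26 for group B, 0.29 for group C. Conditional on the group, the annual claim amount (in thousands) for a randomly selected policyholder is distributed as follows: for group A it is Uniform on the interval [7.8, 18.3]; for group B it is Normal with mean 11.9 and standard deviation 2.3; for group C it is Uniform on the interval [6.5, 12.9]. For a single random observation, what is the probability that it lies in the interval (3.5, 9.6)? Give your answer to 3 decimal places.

Conditional on each group, P(3.5 < X < 9.6): A: 0.171429; B: 0.158525; C: 0.484375.
By total probability, P(3.5 < X < 9.6) = 0.45·0.171429 + 0.26·0.158525 + 0.29·0.484375 = 0.258828.

0.259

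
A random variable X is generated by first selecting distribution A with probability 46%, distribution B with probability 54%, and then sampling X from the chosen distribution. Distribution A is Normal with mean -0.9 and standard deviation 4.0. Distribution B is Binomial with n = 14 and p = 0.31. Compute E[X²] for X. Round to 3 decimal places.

For each component E[X²] = Var + (mean)², giving A: 16.81; B: 21.8302.
Overall E[X²] = 0.46·16.81 + 0.54·21.8302 = 19.5209.

19.521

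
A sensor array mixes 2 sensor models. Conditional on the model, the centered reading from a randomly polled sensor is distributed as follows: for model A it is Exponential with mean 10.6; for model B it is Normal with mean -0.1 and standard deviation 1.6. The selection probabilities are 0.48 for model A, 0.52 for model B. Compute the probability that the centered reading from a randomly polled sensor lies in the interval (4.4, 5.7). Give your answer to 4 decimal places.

0.0378

Conditional on each model, P(4.4 < X < 5.7): A: 0.0762088; B: 0.00231342.
By total probability, P(4.4 < X < 5.7) = 0.48·0.0762088 + 0.52·0.00231342 = 0.0377832.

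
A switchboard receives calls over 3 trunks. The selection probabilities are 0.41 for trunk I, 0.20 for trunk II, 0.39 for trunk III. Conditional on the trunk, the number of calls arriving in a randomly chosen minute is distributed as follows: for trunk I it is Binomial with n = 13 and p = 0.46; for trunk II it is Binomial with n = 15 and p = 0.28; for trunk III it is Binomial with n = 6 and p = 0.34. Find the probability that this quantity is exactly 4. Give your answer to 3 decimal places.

Conditional on each trunk, P(X = 4): I: 0.124992; II: 0.226163; III: 0.0873162.
By total probability, P(X = 4) = 0.41·0.124992 + 0.2·0.226163 + 0.39·0.0873162 = 0.130533.

0.131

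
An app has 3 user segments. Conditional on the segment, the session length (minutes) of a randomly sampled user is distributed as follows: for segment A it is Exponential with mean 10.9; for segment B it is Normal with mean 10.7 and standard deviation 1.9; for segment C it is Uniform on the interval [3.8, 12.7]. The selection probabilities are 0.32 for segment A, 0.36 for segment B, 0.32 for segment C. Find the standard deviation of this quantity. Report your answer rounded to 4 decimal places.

6.5457

Per component, A: μ=10.9, E[X²]=237.62; B: μ=10.7, E[X²]=118.1; C: μ=8.25, E[X²]=74.6633.
E[X] = 0.32·10.9 + 0.36·10.7 + 0.32·8.25 = 9.98.
E[X²] = 0.32·237.62 + 0.36·118.1 + 0.32·74.6633 = 142.447.
Var(X) = E[X²] − (E[X])² = 142.447 − 99.6004 = 42.8463.
SD(X) = √42.8463 = 6.54571.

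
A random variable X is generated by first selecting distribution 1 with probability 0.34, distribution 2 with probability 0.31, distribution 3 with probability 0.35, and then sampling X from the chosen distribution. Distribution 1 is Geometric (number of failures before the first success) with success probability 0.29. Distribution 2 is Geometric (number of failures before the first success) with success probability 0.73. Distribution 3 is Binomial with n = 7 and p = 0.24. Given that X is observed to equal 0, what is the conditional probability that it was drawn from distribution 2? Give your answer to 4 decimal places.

0.6016

Likelihoods P(X=0 | ·): 1: 0.29; 2: 0.73; 3: 0.146452.
Posterior ∝ prior × likelihood. Numerator for 2: 0.31·0.73 = 0.2263.
Normalizing constant: 0.34·0.29 + 0.31·0.73 + 0.35·0.146452 = 0.376158.
P(2 | observation) = 0.2263 / 0.376158 = 0.601609.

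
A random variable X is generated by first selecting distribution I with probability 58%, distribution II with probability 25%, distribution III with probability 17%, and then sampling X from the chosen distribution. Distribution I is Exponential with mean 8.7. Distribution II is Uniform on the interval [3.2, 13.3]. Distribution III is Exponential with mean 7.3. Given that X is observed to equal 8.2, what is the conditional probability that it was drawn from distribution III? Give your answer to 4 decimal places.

Likelihoods f(8.2 | ·): I: 0.0447864; II: 0.0990099; III: 0.0445492.
Posterior ∝ prior × likelihood. Numerator for III: 0.17·0.0445492 = 0.00757336.
Normalizing constant: 0.58·0.0447864 + 0.25·0.0990099 + 0.17·0.0445492 = 0.0583019.
P(III | observation) = 0.00757336 / 0.0583019 = 0.129899.

0.1299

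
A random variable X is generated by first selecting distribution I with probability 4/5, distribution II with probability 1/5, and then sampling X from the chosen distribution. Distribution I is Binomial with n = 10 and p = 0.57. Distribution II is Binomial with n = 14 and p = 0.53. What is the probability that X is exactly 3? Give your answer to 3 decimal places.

Conditional on each component, P(X = 3): I: 0.0604067; II: 0.0133969.
By total probability, P(X = 3) = 0.8·0.0604067 + 0.2·0.0133969 = 0.0510047.

0.051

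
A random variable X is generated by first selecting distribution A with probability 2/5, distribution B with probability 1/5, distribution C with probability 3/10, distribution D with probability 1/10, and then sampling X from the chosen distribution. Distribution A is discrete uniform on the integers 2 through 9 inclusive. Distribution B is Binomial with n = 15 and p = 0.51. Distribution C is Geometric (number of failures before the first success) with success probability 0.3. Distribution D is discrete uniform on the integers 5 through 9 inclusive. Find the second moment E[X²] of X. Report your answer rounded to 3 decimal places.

35.721

For each component E[X²] = Var + (mean)², giving A: 35.5; B: 62.271; C: 13.2222; D: 51.
Overall E[X²] = 0.4·35.5 + 0.2·62.271 + 0.3·13.2222 + 0.1·51 = 35.7209.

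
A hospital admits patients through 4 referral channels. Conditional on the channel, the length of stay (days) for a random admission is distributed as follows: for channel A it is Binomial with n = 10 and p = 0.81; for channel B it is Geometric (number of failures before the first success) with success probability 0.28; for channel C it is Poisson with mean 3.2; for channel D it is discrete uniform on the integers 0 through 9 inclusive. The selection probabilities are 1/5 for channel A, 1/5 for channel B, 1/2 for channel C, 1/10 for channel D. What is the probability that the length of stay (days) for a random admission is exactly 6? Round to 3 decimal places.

Conditional on each channel, P(X = 6): A: 0.0772936; B: 0.0390079; C: 0.060789; D: 0.1.
By total probability, P(X = 6) = 0.2·0.0772936 + 0.2·0.0390079 + 0.5·0.060789 + 0.1·0.1 = 0.0636548.

0.064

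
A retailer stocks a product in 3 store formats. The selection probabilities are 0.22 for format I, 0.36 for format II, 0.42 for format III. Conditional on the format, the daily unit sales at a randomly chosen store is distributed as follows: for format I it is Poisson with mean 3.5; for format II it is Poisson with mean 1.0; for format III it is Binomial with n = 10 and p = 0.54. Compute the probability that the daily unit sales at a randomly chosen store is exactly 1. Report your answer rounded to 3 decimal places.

Conditional on each format, P(X = 1): I: 0.105691; II: 0.367879; III: 0.00497983.
By total probability, P(X = 1) = 0.22·0.105691 + 0.36·0.367879 + 0.42·0.00497983 = 0.15778.

0.158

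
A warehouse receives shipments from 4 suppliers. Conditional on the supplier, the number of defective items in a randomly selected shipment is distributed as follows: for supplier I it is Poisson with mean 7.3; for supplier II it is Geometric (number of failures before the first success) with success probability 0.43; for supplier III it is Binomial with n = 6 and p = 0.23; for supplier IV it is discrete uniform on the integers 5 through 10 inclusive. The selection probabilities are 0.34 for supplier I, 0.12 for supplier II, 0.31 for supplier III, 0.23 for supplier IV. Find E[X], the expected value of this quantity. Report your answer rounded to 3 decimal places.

Component means — I: 7.3; II: 1.32558; III: 1.38; IV: 7.5.
E[X] = 0.34·7.3 + 0.12·1.32558 + 0.31·1.38 + 0.23·7.5 = 4.79387.

4.794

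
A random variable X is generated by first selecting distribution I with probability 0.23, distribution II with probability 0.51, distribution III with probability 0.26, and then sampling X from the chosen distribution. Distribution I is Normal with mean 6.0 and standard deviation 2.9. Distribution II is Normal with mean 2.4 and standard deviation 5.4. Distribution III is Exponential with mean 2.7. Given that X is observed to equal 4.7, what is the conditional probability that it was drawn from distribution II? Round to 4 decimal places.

Likelihoods f(4.7 | ·): I: 0.124416; II: 0.0674719; III: 0.0649594.
Posterior ∝ prior × likelihood. Numerator for II: 0.51·0.0674719 = 0.0344107.
Normalizing constant: 0.23·0.124416 + 0.51·0.0674719 + 0.26·0.0649594 = 0.0799158.
P(II | observation) = 0.0344107 / 0.0799158 = 0.430587.

0.4306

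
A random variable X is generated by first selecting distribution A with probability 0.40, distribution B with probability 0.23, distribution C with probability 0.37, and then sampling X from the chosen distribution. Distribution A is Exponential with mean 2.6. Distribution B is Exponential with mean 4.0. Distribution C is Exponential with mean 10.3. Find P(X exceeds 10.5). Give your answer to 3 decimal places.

0.157

Conditional on each component, P(X > 10.5): A: 0.0176246; B: 0.0724398; C: 0.360805.
By total probability, P(X > 10.5) = 0.4·0.0176246 + 0.23·0.0724398 + 0.37·0.360805 = 0.157209.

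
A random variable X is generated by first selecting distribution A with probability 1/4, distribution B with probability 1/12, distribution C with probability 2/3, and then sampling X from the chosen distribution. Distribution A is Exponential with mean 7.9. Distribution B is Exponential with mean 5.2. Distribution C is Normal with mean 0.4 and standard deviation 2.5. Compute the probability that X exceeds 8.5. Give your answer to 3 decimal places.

Conditional on each component, P(X > 8.5): A: 0.340974; B: 0.195027; C: 0.000597648.
By total probability, P(X > 8.5) = 0.25·0.340974 + 0.0833333·0.195027 + 0.666667·0.000597648 = 0.101894.

0.102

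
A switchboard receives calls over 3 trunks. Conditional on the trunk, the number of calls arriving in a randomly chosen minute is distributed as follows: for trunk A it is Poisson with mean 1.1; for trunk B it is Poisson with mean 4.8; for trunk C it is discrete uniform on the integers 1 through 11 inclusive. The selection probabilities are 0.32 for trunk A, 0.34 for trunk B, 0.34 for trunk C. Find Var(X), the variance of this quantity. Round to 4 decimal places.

Per component, A: μ=1.1, E[X²]=2.31; B: μ=4.8, E[X²]=27.84; C: μ=6, E[X²]=46.
E[X] = 0.32·1.1 + 0.34·4.8 + 0.34·6 = 4.024.
E[X²] = 0.32·2.31 + 0.34·27.84 + 0.34·46 = 25.8448.
Var(X) = E[X²] − (E[X])² = 25.8448 − 16.1926 = 9.65222.

9.6522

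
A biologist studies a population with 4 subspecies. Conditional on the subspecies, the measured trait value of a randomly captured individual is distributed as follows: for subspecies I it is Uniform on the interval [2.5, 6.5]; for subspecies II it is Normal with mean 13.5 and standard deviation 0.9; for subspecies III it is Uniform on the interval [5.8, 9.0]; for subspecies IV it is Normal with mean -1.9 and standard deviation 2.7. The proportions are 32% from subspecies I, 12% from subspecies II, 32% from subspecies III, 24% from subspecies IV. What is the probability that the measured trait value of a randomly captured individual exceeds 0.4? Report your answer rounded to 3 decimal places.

0.807

Conditional on each subspecies, P(X > 0.4): I: 1; II: 1; III: 1; IV: 0.197148.
By total probability, P(X > 0.4) = 0.32·1 + 0.12·1 + 0.32·1 + 0.24·0.197148 = 0.807316.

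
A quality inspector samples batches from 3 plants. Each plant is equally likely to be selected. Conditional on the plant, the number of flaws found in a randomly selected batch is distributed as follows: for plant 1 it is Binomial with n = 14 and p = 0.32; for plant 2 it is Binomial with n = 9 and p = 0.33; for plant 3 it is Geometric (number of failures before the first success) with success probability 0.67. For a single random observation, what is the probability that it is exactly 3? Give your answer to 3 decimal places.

Conditional on each plant, P(X = 3): 1: 0.171455; 2: 0.273067; 3: 0.0240778.
By total probability, P(X = 3) = 0.333333·0.171455 + 0.333333·0.273067 + 0.333333·0.0240778 = 0.1562.

0.156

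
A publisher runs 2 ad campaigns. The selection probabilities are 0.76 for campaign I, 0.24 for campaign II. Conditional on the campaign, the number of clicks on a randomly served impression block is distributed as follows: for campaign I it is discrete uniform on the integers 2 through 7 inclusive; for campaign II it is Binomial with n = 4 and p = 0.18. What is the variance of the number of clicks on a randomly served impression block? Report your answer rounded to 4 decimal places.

Per component, I: μ=4.5, E[X²]=23.1667; II: μ=0.72, E[X²]=1.1088.
E[X] = 0.76·4.5 + 0.24·0.72 = 3.5928.
E[X²] = 0.76·23.1667 + 0.24·1.1088 = 17.8728.
Var(X) = E[X²] − (E[X])² = 17.8728 − 12.9082 = 4.96457.

4.9646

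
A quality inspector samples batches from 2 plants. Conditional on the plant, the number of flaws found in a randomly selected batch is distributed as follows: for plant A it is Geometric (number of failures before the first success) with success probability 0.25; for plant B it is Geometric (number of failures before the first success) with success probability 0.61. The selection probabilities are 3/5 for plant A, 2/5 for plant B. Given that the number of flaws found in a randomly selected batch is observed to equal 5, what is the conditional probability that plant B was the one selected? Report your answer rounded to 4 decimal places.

0.0582

Likelihoods P(X=5 | ·): A: 0.0593262; B: 0.00550368.
Posterior ∝ prior × likelihood. Numerator for B: 0.4·0.00550368 = 0.00220147.
Normalizing constant: 0.6·0.0593262 + 0.4·0.00550368 = 0.0377972.
P(B | observation) = 0.00220147 / 0.0377972 = 0.0582443.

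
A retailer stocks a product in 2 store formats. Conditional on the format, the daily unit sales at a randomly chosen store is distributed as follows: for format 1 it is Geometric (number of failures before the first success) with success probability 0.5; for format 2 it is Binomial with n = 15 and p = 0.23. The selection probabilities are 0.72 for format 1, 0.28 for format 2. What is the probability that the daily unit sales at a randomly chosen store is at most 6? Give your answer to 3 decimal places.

Conditional on each format, P(X ≤ 6): 1: 0.992188; 2: 0.962571.
By total probability, P(X ≤ 6) = 0.72·0.992188 + 0.28·0.962571 = 0.983895.

0.984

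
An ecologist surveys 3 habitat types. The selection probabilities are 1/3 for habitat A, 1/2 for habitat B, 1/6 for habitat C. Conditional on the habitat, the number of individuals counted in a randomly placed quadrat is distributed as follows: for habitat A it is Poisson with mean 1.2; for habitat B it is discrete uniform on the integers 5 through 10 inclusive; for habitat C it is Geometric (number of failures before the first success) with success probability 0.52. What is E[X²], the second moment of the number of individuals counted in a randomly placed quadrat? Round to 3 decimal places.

For each component E[X²] = Var + (mean)², giving A: 2.64; B: 59.1667; C: 2.62722.
Overall E[X²] = 0.333333·2.64 + 0.5·59.1667 + 0.166667·2.62722 = 30.9012.

30.901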